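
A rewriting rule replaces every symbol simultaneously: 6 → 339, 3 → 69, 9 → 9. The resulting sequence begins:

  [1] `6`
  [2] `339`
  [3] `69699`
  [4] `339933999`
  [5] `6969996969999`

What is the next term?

339933999933993399999

Replace each of the 13 characters of 6969996969999 in place — 339 9 339 9 9 9 339 9 339 9 9 9 9 — and concatenate.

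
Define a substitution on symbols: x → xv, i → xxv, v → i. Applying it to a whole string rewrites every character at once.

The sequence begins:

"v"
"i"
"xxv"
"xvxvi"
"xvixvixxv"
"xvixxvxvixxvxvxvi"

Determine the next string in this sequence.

Rewriting the 17 symbols of xvixxvxvixxvxvxvi one by one yields xv i xxv xv xv i xv i xxv xv xv i xv i xv i xxv; concatenated:

xvixxvxvxvixvixxvxvxvixvixvixxv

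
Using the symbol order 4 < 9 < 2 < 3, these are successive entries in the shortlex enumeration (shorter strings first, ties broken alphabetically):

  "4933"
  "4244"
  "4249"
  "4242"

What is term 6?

4294

Stepping forward 2 times from 4242: 4242 → 4243, then the target.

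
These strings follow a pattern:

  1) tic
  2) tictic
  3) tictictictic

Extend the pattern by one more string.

tictictictictictictictic

Each string is two copies of the previous one concatenated.
One more doubling of tictictictic gives the answer.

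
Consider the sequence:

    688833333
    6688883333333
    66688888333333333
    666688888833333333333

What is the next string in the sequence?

6666688888883333333333333

Each string has the form 6^{n-1} 8^{n+1} 3^{2n+1}, where the shown terms are n = 2, 3, 4, 5.
Setting n = 6 gives 5, 7, 13 characters in each block.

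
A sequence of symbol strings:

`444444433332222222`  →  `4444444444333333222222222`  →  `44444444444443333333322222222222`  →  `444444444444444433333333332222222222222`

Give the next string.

The n-th term is 3n-2 4's then 2n-2 3's then 2n+1 2's, where the shown terms are n = 3, 4, 5, 6.
At n = 7 the blocks have lengths 19, 12, 15.

4444444444444444444333333333333222222222222222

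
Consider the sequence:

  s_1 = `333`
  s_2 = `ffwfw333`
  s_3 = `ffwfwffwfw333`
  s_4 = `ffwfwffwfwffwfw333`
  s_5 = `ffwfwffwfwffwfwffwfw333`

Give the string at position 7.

ffwfwffwfwffwfwffwfwffwfwffwfw333

Every step adds ffwfw at the front: s(k+1) = ffwfw·s(k).
From ffwfwffwfwffwfwffwfw333, 2 further steps: ffwfwffwfwffwfwffwfw333 → ffwfwffwfwffwfwffwfwffwfw333 → (answer).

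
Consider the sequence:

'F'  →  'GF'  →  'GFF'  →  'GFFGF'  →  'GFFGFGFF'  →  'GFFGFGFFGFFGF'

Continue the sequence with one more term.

GFFGFGFFGFFGFGFFGFGFF

From term 3 onward, concatenate the last term with the second-to-last: GF·F = GFF, GFF·GF = GFFGF, …
Continuing: GFFGFGFFGFFGF · GFFGFGFF gives term 7.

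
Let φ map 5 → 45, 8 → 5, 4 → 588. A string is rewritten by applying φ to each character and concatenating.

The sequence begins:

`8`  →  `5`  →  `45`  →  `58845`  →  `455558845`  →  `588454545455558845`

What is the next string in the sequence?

4555588455884558845588454545455558845

Applying the rule to each of the 18 symbols of 588454545455558845 gives the pieces 45 5 5 588 45 588 45 588 45 588 45 45 45 45 5 5 588 45, which concatenate to the answer.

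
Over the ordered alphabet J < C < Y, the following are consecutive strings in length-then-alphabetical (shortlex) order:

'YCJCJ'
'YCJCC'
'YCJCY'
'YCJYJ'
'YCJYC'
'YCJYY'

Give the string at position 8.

Advancing 2 positions from YCJYY through YCJYY → YCCJJ reaches term 8.

YCCJC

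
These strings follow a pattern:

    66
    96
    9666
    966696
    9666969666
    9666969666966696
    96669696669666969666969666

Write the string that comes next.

Each term (from the third on) is the previous term followed by the one before it: term 3 = 96·66 = 9666.
So term 8 is 96669696669666969666969666·9666969666966696.

966696966696669696669696669666969666966696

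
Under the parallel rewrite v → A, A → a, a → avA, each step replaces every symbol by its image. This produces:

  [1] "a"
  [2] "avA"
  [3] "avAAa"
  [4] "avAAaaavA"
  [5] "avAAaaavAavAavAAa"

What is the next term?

avAAaaavAavAavAAaavAAaavAAaaavA

Applying the rule to each of the 17 symbols of avAAaaavAavAavAAa gives the pieces avA A a a avA avA avA A a avA A a avA A a a avA, which concatenate to the answer.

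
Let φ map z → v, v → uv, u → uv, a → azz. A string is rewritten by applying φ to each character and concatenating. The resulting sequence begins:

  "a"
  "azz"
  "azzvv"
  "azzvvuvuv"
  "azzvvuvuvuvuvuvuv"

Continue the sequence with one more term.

azzvvuvuvuvuvuvuvuvuvuvuvuvuvuvuv

φ(azzvvuvuvuvuvuvuv) expands symbol-by-symbol to azz v v uv uv uv uv uv uv uv uv uv uv uv uv uv uv; joining the 17 pieces gives the next term.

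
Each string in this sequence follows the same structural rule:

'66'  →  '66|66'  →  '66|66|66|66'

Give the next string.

s(k+1) = s(k)·|·s(k) — each term doubles the last with '|' between the halves.
Doubling 66|66|66|66 with '|' between the halves:

66|66|66|66|66|66|66|66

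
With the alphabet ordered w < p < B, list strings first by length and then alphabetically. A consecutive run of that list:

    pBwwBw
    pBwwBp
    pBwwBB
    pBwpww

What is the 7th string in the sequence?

pBwppw

Stepping forward 3 times from pBwpww: pBwpww → pBwpwp → pBwpwB, then the target.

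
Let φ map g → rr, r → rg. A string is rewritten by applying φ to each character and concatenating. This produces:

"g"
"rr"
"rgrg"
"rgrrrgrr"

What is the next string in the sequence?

rgrrrgrgrgrrrgrg

Expanding rgrrrgrr: r→rg, g→rr, r→rg, r→rg, r→rg, g→rr, r→rg, r→rg. Concatenated: rg rr rg rg rg rr rg rg.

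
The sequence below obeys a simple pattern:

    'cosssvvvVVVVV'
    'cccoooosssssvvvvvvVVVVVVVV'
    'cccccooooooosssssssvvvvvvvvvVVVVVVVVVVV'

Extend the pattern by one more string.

cccccccoooooooooosssssssssvvvvvvvvvvvvVVVVVVVVVVVVVV

Reading off run lengths: c runs 1, 3, 5; o runs 1, 4, 7; s runs 3, 5, 7; v runs 3, 6, 9; V runs 5, 8, 11 — each is linear in n (n = 1, 2, …).
Setting n = 4 gives 7, 10, 9, 12, 14 characters in each block.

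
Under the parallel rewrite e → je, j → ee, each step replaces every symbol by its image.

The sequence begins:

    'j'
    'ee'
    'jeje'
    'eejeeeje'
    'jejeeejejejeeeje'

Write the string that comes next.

Rewriting the 16 symbols of jejeeejejejeeeje one by one yields ee je ee je je je ee je ee je ee je je je ee je; concatenated:

eejeeejejejeeejeeejeeejejejeeeje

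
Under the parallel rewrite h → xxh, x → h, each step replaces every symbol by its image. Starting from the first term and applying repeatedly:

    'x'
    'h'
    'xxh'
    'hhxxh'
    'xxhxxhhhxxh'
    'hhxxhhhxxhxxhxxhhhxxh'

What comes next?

xxhxxhhhxxhxxhxxhhhxxhhhxxhhhxxhxxhxxhhhxxh

Replace each of the 21 characters of hhxxhhhxxhxxhxxhhhxxh in place — xxh xxh h h xxh xxh xxh h h xxh h h xxh h h xxh xxh xxh h h xxh — and concatenate.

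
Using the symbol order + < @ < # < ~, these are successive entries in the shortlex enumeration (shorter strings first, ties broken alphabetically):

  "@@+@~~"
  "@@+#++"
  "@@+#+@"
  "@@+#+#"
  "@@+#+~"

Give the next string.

@@+#@+

Treat @@+#+~ as a base-4 numeral over the given alphabet and add one, carrying through any trailing ~'s.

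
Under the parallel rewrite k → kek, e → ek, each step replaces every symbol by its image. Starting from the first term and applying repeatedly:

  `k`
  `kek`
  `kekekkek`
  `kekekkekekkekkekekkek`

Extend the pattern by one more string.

Rewriting the 21 symbols of kekekkekekkekkekekkek one by one yields kek ek kek ek kek kek ek kek ek kek kek ek kek kek ek kek ek kek kek ek kek; concatenated:

kekekkekekkekkekekkekekkekkekekkekkekekkekekkekkekekkek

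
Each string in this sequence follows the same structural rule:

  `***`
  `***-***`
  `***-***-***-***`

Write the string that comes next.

***-***-***-***-***-***-***-***

s(k+1) = s(k)·-·s(k) — each term doubles the last with '-' between the halves.
So the next term is two copies of ***-***-***-*** with '-' between the halves.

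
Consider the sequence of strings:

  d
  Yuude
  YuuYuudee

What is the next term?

Each term wraps the previous one in Yuu on the left and e on the right.
One more step from YuuYuudee gives the answer.

YuuYuuYuudeee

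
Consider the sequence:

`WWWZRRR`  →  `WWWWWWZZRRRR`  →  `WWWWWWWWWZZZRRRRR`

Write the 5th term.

WWWWWWWWWWWWWWWZZZZZRRRRRRR

The n-th term is 3n W's then n Z's then n+2 R's (n = 1, 2, …).
Setting n = 5 gives 15, 5, 7 characters in each block.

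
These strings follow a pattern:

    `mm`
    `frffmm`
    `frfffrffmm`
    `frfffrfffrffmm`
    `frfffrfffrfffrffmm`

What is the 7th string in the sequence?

frfffrfffrfffrfffrfffrffmm

The strings grow by a fixed prefix frff each time.
From frfffrfffrfffrffmm, 2 further steps: frfffrfffrfffrffmm → frfffrfffrfffrfffrffmm → (answer).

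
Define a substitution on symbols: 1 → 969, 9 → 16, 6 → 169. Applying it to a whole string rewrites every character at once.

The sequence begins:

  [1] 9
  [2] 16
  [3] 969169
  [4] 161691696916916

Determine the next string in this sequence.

96916996916916969169161691696916916969169

Applying the rule to each of the 15 symbols of 161691696916916 gives the pieces 969 169 969 169 16 969 169 16 169 16 969 169 16 969 169, which concatenate to the answer.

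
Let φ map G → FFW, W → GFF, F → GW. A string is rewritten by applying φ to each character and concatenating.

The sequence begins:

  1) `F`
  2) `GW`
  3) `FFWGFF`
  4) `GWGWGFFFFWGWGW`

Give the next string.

FFWGFFFFWGFFFFWGWGWGWGWGFFFFWGFFFFWGFF

Replace each of the 14 characters of GWGWGFFFFWGWGW in place — FFW GFF FFW GFF FFW GW GW GW GW GFF FFW GFF FFW GFF — and concatenate.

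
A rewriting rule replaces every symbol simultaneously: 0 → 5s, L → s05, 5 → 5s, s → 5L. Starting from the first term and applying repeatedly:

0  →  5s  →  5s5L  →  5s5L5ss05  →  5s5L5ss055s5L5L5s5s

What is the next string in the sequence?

φ(5s5L5ss055s5L5L5s5s) expands symbol-by-symbol to 5s 5L 5s s05 5s 5L 5L 5s 5s 5s 5L 5s s05 5s s05 5s 5L 5s 5L; joining the 19 pieces gives the next term.

5s5L5ss055s5L5L5s5s5s5L5ss055ss055s5L5s5L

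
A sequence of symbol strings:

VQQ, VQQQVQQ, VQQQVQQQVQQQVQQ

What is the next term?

VQQQVQQQVQQQVQQQVQQQVQQQVQQQVQQ

s(k+1) = s(k)·Q·s(k) — each term doubles the last with 'Q' between the halves.
So the next term is two copies of VQQQVQQQVQQQVQQ with 'Q' between the halves.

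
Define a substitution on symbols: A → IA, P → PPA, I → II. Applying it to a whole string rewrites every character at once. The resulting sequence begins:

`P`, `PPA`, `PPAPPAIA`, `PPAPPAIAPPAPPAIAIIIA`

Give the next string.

Applying the rule to each of the 20 symbols of PPAPPAIAPPAPPAIAIIIA gives the pieces PPA PPA IA PPA PPA IA II IA PPA PPA IA PPA PPA IA II IA II II II IA, which concatenate to the answer.

PPAPPAIAPPAPPAIAIIIAPPAPPAIAPPAPPAIAIIIAIIIIIIIA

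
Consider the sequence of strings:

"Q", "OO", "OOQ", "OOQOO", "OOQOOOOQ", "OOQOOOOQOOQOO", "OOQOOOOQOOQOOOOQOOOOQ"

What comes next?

This is a Fibonacci-style word recurrence s(k) = s(k−1)·s(k−2): e.g. OO·Q = OOQ.
The next term joins OOQOOOOQOOQOOOOQOOOOQ and OOQOOOOQOOQOO.

OOQOOOOQOOQOOOOQOOOOQOOQOOOOQOOQOO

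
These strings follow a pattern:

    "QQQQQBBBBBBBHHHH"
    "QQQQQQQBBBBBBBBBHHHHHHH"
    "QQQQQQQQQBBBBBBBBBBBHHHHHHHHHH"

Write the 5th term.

The n-th term is 2n+1 Q's then 2n+3 B's then 3n-2 H's, where the shown terms are n = 2, 3, 4.
At n = 6 the blocks have lengths 13, 15, 16.

QQQQQQQQQQQQQBBBBBBBBBBBBBBBHHHHHHHHHHHHHHHH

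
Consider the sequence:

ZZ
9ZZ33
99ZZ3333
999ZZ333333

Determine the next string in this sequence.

s(k+1) = 9·s(k)·33, so each term gains 9 as a prefix and 33 as a suffix.
Applying this once more to 999ZZ333333:

9999ZZ33333333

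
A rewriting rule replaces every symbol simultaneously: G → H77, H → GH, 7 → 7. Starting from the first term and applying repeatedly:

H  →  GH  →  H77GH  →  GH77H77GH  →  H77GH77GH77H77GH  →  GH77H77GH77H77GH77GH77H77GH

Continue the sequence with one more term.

Applying the rule to each of the 27 symbols of GH77H77GH77H77GH77GH77H77GH gives the pieces H77 GH 7 7 GH 7 7 H77 GH 7 7 GH 7 7 H77 GH 7 7 H77 GH 7 7 GH 7 7 H77 GH, which concatenate to the answer.

H77GH77GH77H77GH77GH77H77GH77H77GH77GH77H77GH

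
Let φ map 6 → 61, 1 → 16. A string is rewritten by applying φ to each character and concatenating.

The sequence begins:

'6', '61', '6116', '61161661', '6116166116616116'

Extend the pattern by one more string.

61161661166161161661611661161661

Applying the rule to each of the 16 symbols of 6116166116616116 gives the pieces 61 16 16 61 16 61 61 16 16 61 61 16 61 16 16 61, which concatenate to the answer.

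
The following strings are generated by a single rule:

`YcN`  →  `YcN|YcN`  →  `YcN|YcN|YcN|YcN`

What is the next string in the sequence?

YcN|YcN|YcN|YcN|YcN|YcN|YcN|YcN

Each string is two copies of the previous one joined by '|'.
So the next term is two copies of YcN|YcN|YcN|YcN with '|' between the halves.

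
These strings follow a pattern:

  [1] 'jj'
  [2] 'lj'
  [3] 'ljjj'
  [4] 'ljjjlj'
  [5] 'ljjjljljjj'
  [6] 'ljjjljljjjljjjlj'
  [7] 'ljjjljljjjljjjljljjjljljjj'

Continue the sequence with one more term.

Each term (from the third on) is the previous term followed by the one before it: term 3 = lj·jj = ljjj.
So term 8 is ljjjljljjjljjjljljjjljljjj·ljjjljljjjljjjlj.

ljjjljljjjljjjljljjjljljjjljjjljljjjljjjlj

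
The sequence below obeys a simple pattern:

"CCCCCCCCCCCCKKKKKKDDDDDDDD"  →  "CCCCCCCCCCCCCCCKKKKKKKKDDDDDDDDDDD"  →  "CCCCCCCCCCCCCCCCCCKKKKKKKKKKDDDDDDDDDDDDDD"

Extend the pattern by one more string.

CCCCCCCCCCCCCCCCCCCCCKKKKKKKKKKKKDDDDDDDDDDDDDDDDD

Reading off run lengths: C runs 12, 15, 18; K runs 6, 8, 10; D runs 8, 11, 14 — each is linear in n, where the shown terms are n = 3, 4, 5.
At n = 6 the blocks have lengths 21, 12, 17.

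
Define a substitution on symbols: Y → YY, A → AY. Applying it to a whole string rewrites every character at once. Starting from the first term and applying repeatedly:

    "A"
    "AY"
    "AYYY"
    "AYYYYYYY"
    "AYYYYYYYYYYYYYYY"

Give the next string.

Rewriting the 16 symbols of AYYYYYYYYYYYYYYY one by one yields AY YY YY YY YY YY YY YY YY YY YY YY YY YY YY YY; concatenated:

AYYYYYYYYYYYYYYYYYYYYYYYYYYYYYYY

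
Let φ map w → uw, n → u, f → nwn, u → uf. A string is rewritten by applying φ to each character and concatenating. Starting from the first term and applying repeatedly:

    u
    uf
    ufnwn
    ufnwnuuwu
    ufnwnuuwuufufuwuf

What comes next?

ufnwnuuwuufufuwufufnwnufnwnufuwufnwn

Applying the rule to each of the 17 symbols of ufnwnuuwuufufuwuf gives the pieces uf nwn u uw u uf uf uw uf uf nwn uf nwn uf uw uf nwn, which concatenate to the answer.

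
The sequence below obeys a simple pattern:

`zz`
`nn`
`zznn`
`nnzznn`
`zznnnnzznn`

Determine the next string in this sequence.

nnzznnzznnnnzznn

Each term (from the third on) is the two preceding terms concatenated in order: term 3 = zz·nn = zznn.
The next term joins nnzznn and zznnnnzznn.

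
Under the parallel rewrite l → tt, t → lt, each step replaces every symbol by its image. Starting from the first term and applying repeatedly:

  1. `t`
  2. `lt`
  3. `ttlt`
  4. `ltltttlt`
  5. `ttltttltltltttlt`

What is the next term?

Rewriting the 16 symbols of ttltttltltltttlt one by one yields lt lt tt lt lt lt tt lt tt lt tt lt lt lt tt lt; concatenated:

ltltttltltltttltttltttltltltttlt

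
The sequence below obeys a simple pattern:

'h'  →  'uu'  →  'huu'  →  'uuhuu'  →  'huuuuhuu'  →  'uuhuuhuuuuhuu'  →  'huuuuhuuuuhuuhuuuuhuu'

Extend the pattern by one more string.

uuhuuhuuuuhuuhuuuuhuuuuhuuhuuuuhuu

Each term (from the third on) is the two preceding terms concatenated in order: term 3 = h·uu = huu.
The next term joins uuhuuhuuuuhuu and huuuuhuuuuhuuhuuuuhuu.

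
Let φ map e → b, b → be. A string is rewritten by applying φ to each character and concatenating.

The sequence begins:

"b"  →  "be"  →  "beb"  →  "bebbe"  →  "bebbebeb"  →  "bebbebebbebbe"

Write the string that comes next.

bebbebebbebbebebbebeb

Replace each of the 13 characters of bebbebebbebbe in place — be b be be b be b be be b be be b — and concatenate.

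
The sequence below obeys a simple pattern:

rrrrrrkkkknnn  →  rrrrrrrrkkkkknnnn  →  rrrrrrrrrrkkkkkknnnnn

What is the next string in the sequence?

The n-th term is 2n r's then n+1 k's then n n's, where the shown terms are n = 3, 4, 5.
Setting n = 6 gives 12, 7, 6 characters in each block.

rrrrrrrrrrrrkkkkkkknnnnnn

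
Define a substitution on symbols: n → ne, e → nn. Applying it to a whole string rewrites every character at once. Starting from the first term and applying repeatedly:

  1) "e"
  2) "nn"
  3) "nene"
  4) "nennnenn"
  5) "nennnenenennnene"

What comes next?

Rewriting the 16 symbols of nennnenenennnene one by one yields ne nn ne ne ne nn ne nn ne nn ne ne ne nn ne nn; concatenated:

nennnenenennnennnennnenenennnenn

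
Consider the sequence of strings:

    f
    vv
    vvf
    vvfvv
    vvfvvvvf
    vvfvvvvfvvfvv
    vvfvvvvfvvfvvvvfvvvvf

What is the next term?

From term 3 onward, concatenate the last term with the second-to-last: vv·f = vvf, vvf·vv = vvfvv, …
So term 8 is vvfvvvvfvvfvvvvfvvvvf·vvfvvvvfvvfvv.

vvfvvvvfvvfvvvvfvvvvfvvfvvvvfvvfvv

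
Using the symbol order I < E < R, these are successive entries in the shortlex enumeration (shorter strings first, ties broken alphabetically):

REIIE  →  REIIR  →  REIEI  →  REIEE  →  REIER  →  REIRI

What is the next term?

The successor of REIRI increments the rightmost position that isn't already R and resets every position after it to I.

REIRE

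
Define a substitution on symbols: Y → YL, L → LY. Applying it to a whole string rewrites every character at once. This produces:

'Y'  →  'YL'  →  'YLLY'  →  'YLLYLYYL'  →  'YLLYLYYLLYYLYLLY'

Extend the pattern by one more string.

Rewriting the 16 symbols of YLLYLYYLLYYLYLLY one by one yields YL LY LY YL LY YL YL LY LY YL YL LY YL LY LY YL; concatenated:

YLLYLYYLLYYLYLLYLYYLYLLYYLLYLYYL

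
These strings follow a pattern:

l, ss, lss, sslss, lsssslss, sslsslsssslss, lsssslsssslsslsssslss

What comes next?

sslsslsssslsslsssslsssslsslsssslss

From term 3 onward, concatenate the second-to-last term with the last: l·ss = lss, ss·lss = sslss, …
The next term joins sslsslsssslss and lsssslsssslsslsssslss.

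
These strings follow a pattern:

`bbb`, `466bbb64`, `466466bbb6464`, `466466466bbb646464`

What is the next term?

s(k+1) = 466·s(k)·64, so each term gains 466 as a prefix and 64 as a suffix.
Applying this once more to 466466466bbb646464:

466466466466bbb64646464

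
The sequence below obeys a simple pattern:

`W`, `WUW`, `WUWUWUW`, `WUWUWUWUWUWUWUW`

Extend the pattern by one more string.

s(k+1) = s(k)·U·s(k) — each term doubles the last with 'U' between the halves.
One more doubling of WUWUWUWUWUWUWUW gives the answer.

WUWUWUWUWUWUWUWUWUWUWUWUWUWUWUW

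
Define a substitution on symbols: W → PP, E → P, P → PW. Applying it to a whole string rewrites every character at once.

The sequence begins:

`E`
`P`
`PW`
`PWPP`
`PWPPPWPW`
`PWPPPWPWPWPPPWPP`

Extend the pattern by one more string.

PWPPPWPWPWPPPWPPPWPPPWPWPWPPPWPW

φ(PWPPPWPWPWPPPWPP) expands symbol-by-symbol to PW PP PW PW PW PP PW PP PW PP PW PW PW PP PW PW; joining the 16 pieces gives the next term.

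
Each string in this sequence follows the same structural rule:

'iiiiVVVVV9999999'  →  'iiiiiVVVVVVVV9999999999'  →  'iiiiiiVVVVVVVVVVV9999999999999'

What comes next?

iiiiiiiVVVVVVVVVVVVVV9999999999999999

Term n consists of n+2 i's, followed by 3n-1 V's, followed by 3n+1 9's, where the shown terms are n = 2, 3, 4.
At n = 5 the blocks have lengths 7, 14, 16.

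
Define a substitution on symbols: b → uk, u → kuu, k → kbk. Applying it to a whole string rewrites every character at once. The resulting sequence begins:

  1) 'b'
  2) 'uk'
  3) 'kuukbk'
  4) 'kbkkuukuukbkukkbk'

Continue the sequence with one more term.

Applying the rule to each of the 17 symbols of kbkkuukuukbkukkbk gives the pieces kbk uk kbk kbk kuu kuu kbk kuu kuu kbk uk kbk kuu kbk kbk uk kbk, which concatenate to the answer.

kbkukkbkkbkkuukuukbkkuukuukbkukkbkkuukbkkbkukkbk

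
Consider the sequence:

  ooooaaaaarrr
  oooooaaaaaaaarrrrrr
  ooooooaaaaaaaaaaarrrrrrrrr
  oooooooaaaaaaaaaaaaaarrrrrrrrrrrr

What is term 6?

oooooooooaaaaaaaaaaaaaaaaaaaarrrrrrrrrrrrrrrrrr

Term n consists of n+3 o's, followed by 3n+2 a's, followed by 3n r's (n = 1, 2, …).
At n = 6 the blocks have lengths 9, 20, 18.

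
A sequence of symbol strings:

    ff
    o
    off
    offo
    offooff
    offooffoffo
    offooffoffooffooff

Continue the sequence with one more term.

From term 3 onward, concatenate the last term with the second-to-last: o·ff = off, off·o = offo, …
The next term joins offooffoffooffooff and offooffoffo.

offooffoffooffooffoffooffoffo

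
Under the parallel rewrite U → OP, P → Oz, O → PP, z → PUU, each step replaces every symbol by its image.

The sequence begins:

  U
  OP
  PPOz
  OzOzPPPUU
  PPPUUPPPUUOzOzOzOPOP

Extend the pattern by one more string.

Rewriting the 20 symbols of PPPUUPPPUUOzOzOzOPOP one by one yields Oz Oz Oz OP OP Oz Oz Oz OP OP PP PUU PP PUU PP PUU PP Oz PP Oz; concatenated:

OzOzOzOPOPOzOzOzOPOPPPPUUPPPUUPPPUUPPOzPPOz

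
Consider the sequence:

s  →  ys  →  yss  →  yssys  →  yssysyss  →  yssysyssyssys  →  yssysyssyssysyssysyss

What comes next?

Each term (from the third on) is the previous term followed by the one before it: term 3 = ys·s = yss.
The next term joins yssysyssyssysyssysyss and yssysyssyssys.

yssysyssyssysyssysyssyssysyssyssys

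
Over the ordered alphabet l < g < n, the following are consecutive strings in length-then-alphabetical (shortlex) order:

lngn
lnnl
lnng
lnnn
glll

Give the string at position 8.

Continuing the enumeration 3 steps past glll: glll → gllg → glln → (answer).

glgl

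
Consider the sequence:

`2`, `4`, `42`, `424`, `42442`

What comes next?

42442424

From term 3 onward, concatenate the last term with the second-to-last: 4·2 = 42, 42·4 = 424, …
Continuing: 42442 · 424 gives term 6.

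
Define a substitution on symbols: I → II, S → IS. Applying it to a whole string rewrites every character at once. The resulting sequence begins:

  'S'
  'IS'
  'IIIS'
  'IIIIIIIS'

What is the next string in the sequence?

IIIIIIIIIIIIIIIS

Rewriting each symbol of IIIIIIIS: I→II, I→II, I→II, I→II, I→II, I→II, I→II, S→IS, which concatenates to II II II II II II II IS.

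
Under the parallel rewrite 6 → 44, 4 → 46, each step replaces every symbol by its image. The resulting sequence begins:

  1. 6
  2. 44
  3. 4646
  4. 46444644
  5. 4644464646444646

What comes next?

46444646464446444644464646444644

Applying the rule to each of the 16 symbols of 4644464646444646 gives the pieces 46 44 46 46 46 44 46 44 46 44 46 46 46 44 46 44, which concatenate to the answer.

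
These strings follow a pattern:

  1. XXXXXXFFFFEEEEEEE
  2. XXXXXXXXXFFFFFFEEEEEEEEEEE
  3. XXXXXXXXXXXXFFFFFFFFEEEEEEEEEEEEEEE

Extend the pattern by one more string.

Reading off run lengths: X runs 6, 9, 12; F runs 4, 6, 8; E runs 7, 11, 15 — each is linear in n, where the shown terms are n = 2, 3, 4.
At n = 5 the blocks have lengths 15, 10, 19.

XXXXXXXXXXXXXXXFFFFFFFFFFEEEEEEEEEEEEEEEEEEE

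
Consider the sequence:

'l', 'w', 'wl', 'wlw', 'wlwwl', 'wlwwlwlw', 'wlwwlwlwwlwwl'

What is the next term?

Each term (from the third on) is the previous term followed by the one before it: term 3 = w·l = wl.
The next term joins wlwwlwlwwlwwl and wlwwlwlw.

wlwwlwlwwlwwlwlwwlwlw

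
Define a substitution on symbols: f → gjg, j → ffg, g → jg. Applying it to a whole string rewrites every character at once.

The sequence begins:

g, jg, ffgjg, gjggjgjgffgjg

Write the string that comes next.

Rewriting the 13 symbols of gjggjgjgffgjg one by one yields jg ffg jg jg ffg jg ffg jg gjg gjg jg ffg jg; concatenated:

jgffgjgjgffgjgffgjggjggjgjgffgjg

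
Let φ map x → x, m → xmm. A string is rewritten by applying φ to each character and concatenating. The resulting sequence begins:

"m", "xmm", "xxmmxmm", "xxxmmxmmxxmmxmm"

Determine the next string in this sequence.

Replace each of the 15 characters of xxxmmxmmxxmmxmm in place — x x x xmm xmm x xmm xmm x x xmm xmm x xmm xmm — and concatenate.

xxxxmmxmmxxmmxmmxxxmmxmmxxmmxmm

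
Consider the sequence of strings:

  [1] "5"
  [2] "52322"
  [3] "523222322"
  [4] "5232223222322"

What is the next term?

Every step adds 2322 to the end: s(k+1) = s(k)·2322.
One more step from 5232223222322 gives the answer.

52322232223222322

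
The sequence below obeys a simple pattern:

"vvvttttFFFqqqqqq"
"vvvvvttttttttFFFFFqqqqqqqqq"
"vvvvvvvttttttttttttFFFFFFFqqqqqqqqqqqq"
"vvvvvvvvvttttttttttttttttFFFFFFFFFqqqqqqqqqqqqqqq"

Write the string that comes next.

Term n consists of 2n+1 v's, followed by 4n t's, followed by 2n+1 F's, followed by 3n+3 q's (n = 1, 2, …).
Setting n = 5 gives 11, 20, 11, 18 characters in each block.

vvvvvvvvvvvttttttttttttttttttttFFFFFFFFFFFqqqqqqqqqqqqqqqqqq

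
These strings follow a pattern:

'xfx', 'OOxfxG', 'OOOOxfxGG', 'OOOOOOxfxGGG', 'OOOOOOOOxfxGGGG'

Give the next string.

s(k+1) = OO·s(k)·G, so each term gains OO as a prefix and G as a suffix.
One more step from OOOOOOOOxfxGGGG gives the answer.

OOOOOOOOOOxfxGGGGG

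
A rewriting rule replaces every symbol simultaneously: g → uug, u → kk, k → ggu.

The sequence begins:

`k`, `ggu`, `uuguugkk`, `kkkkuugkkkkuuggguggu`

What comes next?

Replace each of the 20 characters of kkkkuugkkkkuuggguggu in place — ggu ggu ggu ggu kk kk uug ggu ggu ggu ggu kk kk uug uug uug kk uug uug kk — and concatenate.

gguggugguggukkkkuuggguggugguggukkkkuuguuguugkkuuguugkk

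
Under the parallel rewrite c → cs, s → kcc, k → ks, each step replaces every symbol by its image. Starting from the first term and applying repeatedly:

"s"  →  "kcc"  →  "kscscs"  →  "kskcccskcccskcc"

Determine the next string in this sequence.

Applying the rule to each of the 15 symbols of kskcccskcccskcc gives the pieces ks kcc ks cs cs cs kcc ks cs cs cs kcc ks cs cs, which concatenate to the answer.

kskcckscscscskcckscscscskcckscscs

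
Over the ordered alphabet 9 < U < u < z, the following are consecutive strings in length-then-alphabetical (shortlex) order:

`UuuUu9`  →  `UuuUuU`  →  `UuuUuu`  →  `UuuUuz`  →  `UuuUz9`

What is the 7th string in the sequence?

Advancing 2 positions from UuuUz9 through UuuUz9 → UuuUzU reaches term 7.

UuuUzu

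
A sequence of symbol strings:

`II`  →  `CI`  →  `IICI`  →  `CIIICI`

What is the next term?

Each term (from the third on) is the two preceding terms concatenated in order: term 3 = II·CI = IICI.
So term 5 is IICI·CIIICI.

IICICIIICI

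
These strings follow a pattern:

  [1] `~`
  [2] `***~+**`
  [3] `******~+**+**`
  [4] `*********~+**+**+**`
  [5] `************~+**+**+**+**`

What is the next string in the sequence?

s(k+1) = ***·s(k)·+**, so each term gains *** as a prefix and +** as a suffix.
So the next term is ***·************~+**+**+**+**·+**.

***************~+**+**+**+**+**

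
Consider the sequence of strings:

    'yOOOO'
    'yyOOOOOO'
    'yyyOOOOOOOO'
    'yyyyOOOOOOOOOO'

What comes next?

yyyyyOOOOOOOOOOOO

Each string has the form y^{n-1} O^{2n}, where the shown terms are n = 2, 3, 4, 5.
At n = 6 the blocks have lengths 5, 12.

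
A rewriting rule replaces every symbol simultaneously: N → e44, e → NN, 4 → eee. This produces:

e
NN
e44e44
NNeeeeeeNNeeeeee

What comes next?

e44e44NNNNNNNNNNNNe44e44NNNNNNNNNNNN

Replace each of the 16 characters of NNeeeeeeNNeeeeee in place — e44 e44 NN NN NN NN NN NN e44 e44 NN NN NN NN NN NN — and concatenate.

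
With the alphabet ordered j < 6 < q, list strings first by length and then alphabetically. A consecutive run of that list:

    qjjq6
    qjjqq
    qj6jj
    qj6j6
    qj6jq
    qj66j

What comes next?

Treat qj66j as a base-3 numeral over the given alphabet and add one, carrying through any trailing q's.

qj666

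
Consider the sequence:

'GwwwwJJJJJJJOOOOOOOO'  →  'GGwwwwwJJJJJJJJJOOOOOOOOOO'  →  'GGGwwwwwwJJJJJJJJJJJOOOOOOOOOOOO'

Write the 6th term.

Term n consists of n-2 G's, followed by n+1 w's, followed by 2n+1 J's, followed by 2n+2 O's, where the shown terms are n = 3, 4, 5.
At n = 8 the blocks have lengths 6, 9, 17, 18.

GGGGGGwwwwwwwwwJJJJJJJJJJJJJJJJJOOOOOOOOOOOOOOOOOO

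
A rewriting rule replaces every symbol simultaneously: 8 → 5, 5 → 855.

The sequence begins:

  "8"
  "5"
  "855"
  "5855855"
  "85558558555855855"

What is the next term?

58558558555855855585585585558558555855855

φ(85558558555855855) expands symbol-by-symbol to 5 855 855 855 5 855 855 5 855 855 855 5 855 855 5 855 855; joining the 17 pieces gives the next term.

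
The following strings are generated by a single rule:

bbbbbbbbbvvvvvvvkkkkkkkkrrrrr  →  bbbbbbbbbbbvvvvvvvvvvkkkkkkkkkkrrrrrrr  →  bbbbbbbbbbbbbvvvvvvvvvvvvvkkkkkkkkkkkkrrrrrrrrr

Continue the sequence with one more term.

bbbbbbbbbbbbbbbvvvvvvvvvvvvvvvvkkkkkkkkkkkkkkrrrrrrrrrrr

Term n consists of 2n+3 b's, followed by 3n-2 v's, followed by 2n+2 k's, followed by 2n-1 r's, where the shown terms are n = 3, 4, 5.
Setting n = 6 gives 15, 16, 14, 11 characters in each block.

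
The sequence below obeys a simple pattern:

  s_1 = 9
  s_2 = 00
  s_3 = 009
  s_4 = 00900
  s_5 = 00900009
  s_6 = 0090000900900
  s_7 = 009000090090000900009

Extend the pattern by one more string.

From term 3 onward, concatenate the last term with the second-to-last: 00·9 = 009, 009·00 = 00900, …
The next term joins 009000090090000900009 and 0090000900900.

0090000900900009000090090000900900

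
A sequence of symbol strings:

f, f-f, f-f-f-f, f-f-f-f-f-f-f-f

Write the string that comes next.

Each string is two copies of the previous one joined by '-'.
Doubling f-f-f-f-f-f-f-f with '-' between the halves:

f-f-f-f-f-f-f-f-f-f-f-f-f-f-f-f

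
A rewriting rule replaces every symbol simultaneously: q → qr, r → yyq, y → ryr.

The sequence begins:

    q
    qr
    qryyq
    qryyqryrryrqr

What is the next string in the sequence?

Replace each of the 13 characters of qryyqryrryrqr in place — qr yyq ryr ryr qr yyq ryr yyq yyq ryr yyq qr yyq — and concatenate.

qryyqryrryrqryyqryryyqyyqryryyqqryyq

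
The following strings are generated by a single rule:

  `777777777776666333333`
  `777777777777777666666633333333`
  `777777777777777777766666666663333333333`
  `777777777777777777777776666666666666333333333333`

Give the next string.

Term n consists of 4n+3 7's, followed by 3n-2 6's, followed by 2n+2 3's, where the shown terms are n = 2, 3, 4, 5.
At n = 6 the blocks have lengths 27, 16, 14.

777777777777777777777777777666666666666666633333333333333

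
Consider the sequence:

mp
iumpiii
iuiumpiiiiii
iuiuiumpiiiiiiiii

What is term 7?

Every step adds iu to the front and iii to the end of the previous string.
From iuiuiumpiiiiiiiii, 3 further steps: iuiuiumpiiiiiiiii → iuiuiuiumpiiiiiiiiiiii → iuiuiuiuiumpiiiiiiiiiiiiiii → (answer).

iuiuiuiuiuiumpiiiiiiiiiiiiiiiiii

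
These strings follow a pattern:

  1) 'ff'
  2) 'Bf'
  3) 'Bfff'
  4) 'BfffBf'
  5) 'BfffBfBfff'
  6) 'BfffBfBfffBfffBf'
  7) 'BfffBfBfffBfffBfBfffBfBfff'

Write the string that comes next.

BfffBfBfffBfffBfBfffBfBfffBfffBfBfffBfffBf

Each term (from the third on) is the previous term followed by the one before it: term 3 = Bf·ff = Bfff.
The next term joins BfffBfBfffBfffBfBfffBfBfff and BfffBfBfffBfffBf.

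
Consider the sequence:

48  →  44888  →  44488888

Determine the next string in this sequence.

The n-th term is n 4's then 2n-1 8's (n = 1, 2, …).
For the next term, n = 4, so the run lengths are 4, 7.

44448888888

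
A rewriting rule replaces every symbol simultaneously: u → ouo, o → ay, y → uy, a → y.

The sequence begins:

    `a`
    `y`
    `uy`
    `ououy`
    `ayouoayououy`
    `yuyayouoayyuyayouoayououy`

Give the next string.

Rewriting the 25 symbols of yuyayouoayyuyayouoayououy one by one yields uy ouo uy y uy ay ouo ay y uy uy ouo uy y uy ay ouo ay y uy ay ouo ay ouo uy; concatenated:

uyououyyuyayouoayyuyuyououyyuyayouoayyuyayouoayououy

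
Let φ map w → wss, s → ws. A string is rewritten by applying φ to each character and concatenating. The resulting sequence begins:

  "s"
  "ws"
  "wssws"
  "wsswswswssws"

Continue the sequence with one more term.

Rewriting each symbol of wsswswswssws: w→wss, s→ws, s→ws, w→wss, s→ws, w→wss, s→ws, w→wss, s→ws, s→ws, w→wss, s→ws, which concatenates to wss ws ws wss ws wss ws wss ws ws wss ws.

wsswswswsswswsswswsswswswssws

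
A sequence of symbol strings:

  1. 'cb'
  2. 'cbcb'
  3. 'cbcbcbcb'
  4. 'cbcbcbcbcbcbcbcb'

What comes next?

Each string is two copies of the previous one concatenated.
Doubling cbcbcbcbcbcbcbcb:

cbcbcbcbcbcbcbcbcbcbcbcbcbcbcbcb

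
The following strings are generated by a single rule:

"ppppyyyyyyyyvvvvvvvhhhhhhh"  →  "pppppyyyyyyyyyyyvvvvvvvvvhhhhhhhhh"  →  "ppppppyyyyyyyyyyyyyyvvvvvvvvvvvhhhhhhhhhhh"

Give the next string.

The n-th term is n+1 p's then 3n-1 y's then 2n+1 v's then 2n+1 h's, where the shown terms are n = 3, 4, 5.
For the next term, n = 6, so the run lengths are 7, 17, 13, 13.

pppppppyyyyyyyyyyyyyyyyyvvvvvvvvvvvvvhhhhhhhhhhhhh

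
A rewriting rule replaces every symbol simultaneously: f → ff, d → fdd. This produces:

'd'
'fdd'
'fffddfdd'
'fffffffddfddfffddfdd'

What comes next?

φ(fffffffddfddfffddfdd) expands symbol-by-symbol to ff ff ff ff ff ff ff fdd fdd ff fdd fdd ff ff ff fdd fdd ff fdd fdd; joining the 20 pieces gives the next term.

fffffffffffffffddfddfffddfddfffffffddfddfffddfdd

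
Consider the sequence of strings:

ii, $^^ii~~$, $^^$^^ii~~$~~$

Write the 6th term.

Every step adds $^^ to the front and ~~$ to the end of the previous string.
From $^^$^^ii~~$~~$, 3 further steps: $^^$^^ii~~$~~$ → $^^$^^$^^ii~~$~~$~~$ → $^^$^^$^^$^^ii~~$~~$~~$~~$ → (answer).

$^^$^^$^^$^^$^^ii~~$~~$~~$~~$~~$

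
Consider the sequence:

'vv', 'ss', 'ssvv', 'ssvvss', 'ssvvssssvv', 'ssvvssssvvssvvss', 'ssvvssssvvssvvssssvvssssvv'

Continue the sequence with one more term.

This is a Fibonacci-style word recurrence s(k) = s(k−1)·s(k−2): e.g. ss·vv = ssvv.
So term 8 is ssvvssssvvssvvssssvvssssvv·ssvvssssvvssvvss.

ssvvssssvvssvvssssvvssssvvssvvssssvvssvvss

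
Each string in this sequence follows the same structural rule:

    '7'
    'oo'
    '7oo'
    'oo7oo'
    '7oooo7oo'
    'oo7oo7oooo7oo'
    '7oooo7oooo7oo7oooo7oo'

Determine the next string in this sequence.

oo7oo7oooo7oo7oooo7oooo7oo7oooo7oo

From term 3 onward, concatenate the second-to-last term with the last: 7·oo = 7oo, oo·7oo = oo7oo, …
The next term joins oo7oo7oooo7oo and 7oooo7oooo7oo7oooo7oo.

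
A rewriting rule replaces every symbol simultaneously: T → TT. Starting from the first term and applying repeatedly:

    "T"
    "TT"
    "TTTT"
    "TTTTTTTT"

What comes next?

TTTTTTTTTTTTTTTT

Expanding TTTTTTTT: T→TT, T→TT, T→TT, T→TT, T→TT, T→TT, T→TT, T→TT. Concatenated: TT TT TT TT TT TT TT TT.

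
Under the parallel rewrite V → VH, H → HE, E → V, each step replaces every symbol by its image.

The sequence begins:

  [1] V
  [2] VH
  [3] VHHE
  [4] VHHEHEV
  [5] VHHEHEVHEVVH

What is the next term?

Rewriting each symbol of VHHEHEVHEVVH: V→VH, H→HE, H→HE, E→V, H→HE, E→V, V→VH, H→HE, E→V, V→VH, V→VH, H→HE, which concatenates to VH HE HE V HE V VH HE V VH VH HE.

VHHEHEVHEVVHHEVVHVHHE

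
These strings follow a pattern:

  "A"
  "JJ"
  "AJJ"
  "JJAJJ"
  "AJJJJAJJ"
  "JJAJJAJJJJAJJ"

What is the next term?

From term 3 onward, concatenate the second-to-last term with the last: A·JJ = AJJ, JJ·AJJ = JJAJJ, …
Continuing: AJJJJAJJ · JJAJJAJJJJAJJ gives term 7.

AJJJJAJJJJAJJAJJJJAJJ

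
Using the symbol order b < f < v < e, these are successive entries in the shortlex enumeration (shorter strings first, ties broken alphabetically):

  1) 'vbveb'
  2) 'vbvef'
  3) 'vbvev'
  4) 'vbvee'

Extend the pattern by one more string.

vbebb

Treat vbvee as a base-4 numeral over the given alphabet and add one, carrying through any trailing e's.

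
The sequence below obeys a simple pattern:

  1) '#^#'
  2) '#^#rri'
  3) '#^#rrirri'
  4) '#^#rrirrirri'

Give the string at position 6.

#^#rrirrirrirrirri

Each term is the previous one with rri appended.
From #^#rrirrirri, 2 further steps: #^#rrirrirri → #^#rrirrirrirri → (answer).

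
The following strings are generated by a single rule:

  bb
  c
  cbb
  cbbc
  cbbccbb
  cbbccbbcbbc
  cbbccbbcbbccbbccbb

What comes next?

cbbccbbcbbccbbccbbcbbccbbcbbc

Each term (from the third on) is the previous term followed by the one before it: term 3 = c·bb = cbb.
So term 8 is cbbccbbcbbccbbccbb·cbbccbbcbbc.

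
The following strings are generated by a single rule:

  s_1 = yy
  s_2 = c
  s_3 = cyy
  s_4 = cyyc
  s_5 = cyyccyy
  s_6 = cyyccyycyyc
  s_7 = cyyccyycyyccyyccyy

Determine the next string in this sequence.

This is a Fibonacci-style word recurrence s(k) = s(k−1)·s(k−2): e.g. c·yy = cyy.
So term 8 is cyyccyycyyccyyccyy·cyyccyycyyc.

cyyccyycyyccyyccyycyyccyycyyc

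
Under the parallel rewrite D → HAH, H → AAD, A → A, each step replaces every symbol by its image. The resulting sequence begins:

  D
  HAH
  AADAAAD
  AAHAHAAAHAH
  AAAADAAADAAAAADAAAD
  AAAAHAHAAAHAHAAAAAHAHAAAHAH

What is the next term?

Rewriting the 27 symbols of AAAAHAHAAAHAHAAAAAHAHAAAHAH one by one yields A A A A AAD A AAD A A A AAD A AAD A A A A A AAD A AAD A A A AAD A AAD; concatenated:

AAAAAADAAADAAAAADAAADAAAAAAADAAADAAAAADAAAD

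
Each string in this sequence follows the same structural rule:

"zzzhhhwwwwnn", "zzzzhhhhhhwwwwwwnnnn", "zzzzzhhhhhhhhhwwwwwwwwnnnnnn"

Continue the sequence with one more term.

Term n consists of n+2 z's, followed by 3n h's, followed by 2n+2 w's, followed by 2n n's (n = 1, 2, …).
For the next term, n = 4, so the run lengths are 6, 12, 10, 8.

zzzzzzhhhhhhhhhhhhwwwwwwwwwwnnnnnnnn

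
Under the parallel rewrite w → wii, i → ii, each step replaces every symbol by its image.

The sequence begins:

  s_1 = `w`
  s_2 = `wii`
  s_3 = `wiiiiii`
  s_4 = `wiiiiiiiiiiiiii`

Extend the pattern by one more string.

wiiiiiiiiiiiiiiiiiiiiiiiiiiiiii

φ(wiiiiiiiiiiiiii) expands symbol-by-symbol to wii ii ii ii ii ii ii ii ii ii ii ii ii ii ii; joining the 15 pieces gives the next term.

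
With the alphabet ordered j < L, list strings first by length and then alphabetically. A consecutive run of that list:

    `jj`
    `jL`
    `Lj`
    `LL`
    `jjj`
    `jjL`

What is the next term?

Treat jjL as a base-2 numeral over the given alphabet and add one, carrying through any trailing L's.

jLj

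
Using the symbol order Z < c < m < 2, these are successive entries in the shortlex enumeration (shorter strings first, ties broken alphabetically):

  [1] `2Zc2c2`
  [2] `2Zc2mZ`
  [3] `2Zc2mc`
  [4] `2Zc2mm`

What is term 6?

Advancing 2 positions from 2Zc2mm through 2Zc2mm → 2Zc2m2 reaches term 6.

2Zc22Z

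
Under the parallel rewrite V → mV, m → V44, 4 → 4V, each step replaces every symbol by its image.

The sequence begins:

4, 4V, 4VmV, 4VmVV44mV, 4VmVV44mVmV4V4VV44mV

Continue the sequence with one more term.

φ(4VmVV44mVmV4V4VV44mV) expands symbol-by-symbol to 4V mV V44 mV mV 4V 4V V44 mV V44 mV 4V mV 4V mV mV 4V 4V V44 mV; joining the 20 pieces gives the next term.

4VmVV44mVmV4V4VV44mVV44mV4VmV4VmVmV4V4VV44mV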